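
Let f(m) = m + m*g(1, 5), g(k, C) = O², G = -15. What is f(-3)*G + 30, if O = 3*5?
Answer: 10200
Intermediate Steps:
O = 15
g(k, C) = 225 (g(k, C) = 15² = 225)
f(m) = 226*m (f(m) = m + m*225 = m + 225*m = 226*m)
f(-3)*G + 30 = (226*(-3))*(-15) + 30 = -678*(-15) + 30 = 10170 + 30 = 10200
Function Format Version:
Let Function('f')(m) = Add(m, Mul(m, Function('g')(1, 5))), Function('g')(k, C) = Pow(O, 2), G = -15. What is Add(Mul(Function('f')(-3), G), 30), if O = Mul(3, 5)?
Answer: 10200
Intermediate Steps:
O = 15
Function('g')(k, C) = 225 (Function('g')(k, C) = Pow(15, 2) = 225)
Function('f')(m) = Mul(226, m) (Function('f')(m) = Add(m, Mul(m, 225)) = Add(m, Mul(225, m)) = Mul(226, m))
Add(Mul(Function('f')(-3), G), 30) = Add(Mul(Mul(226, -3), -15), 30) = Add(Mul(-678, -15), 30) = Add(10170, 30) = 10200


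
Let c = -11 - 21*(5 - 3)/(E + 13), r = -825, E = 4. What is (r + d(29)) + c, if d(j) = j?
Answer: -13761/17 ≈ -809.47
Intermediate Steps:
c = -229/17 (c = -11 - 21*(5 - 3)/(4 + 13) = -11 - 42/17 = -229/17 ≈ -13.471)
(r + d(29)) + c = (-825 + 29) - 229/17 = -796 - 229/17 = -13761/17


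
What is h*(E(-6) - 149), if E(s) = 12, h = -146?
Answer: 20002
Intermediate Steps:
h*(E(-6) - 149) = -146*(12 - 149) = -146*(-137) = 20002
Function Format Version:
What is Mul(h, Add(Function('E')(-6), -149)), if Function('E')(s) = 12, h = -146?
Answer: 20002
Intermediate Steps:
Mul(h, Add(Function('E')(-6), -149)) = Mul(-146, Add(12, -149)) = Mul(-146, -137) = 20002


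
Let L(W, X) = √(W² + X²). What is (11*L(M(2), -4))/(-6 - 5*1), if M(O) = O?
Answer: -2*√5 ≈ -4.4721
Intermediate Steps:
(11*L(M(2), -4))/(-6 - 5*1) = (11*√(2² + (-4)²))/(-6 - 5*1) = (11*√(4 + 16))/(-6 - 5) = (11*√20)/(-11) = (11*(2*√5))*(-1/11) = (22*√5)*(-1/11) = -2*√5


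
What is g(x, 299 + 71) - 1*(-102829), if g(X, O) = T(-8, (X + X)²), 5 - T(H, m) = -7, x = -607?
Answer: 102841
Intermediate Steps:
T(H, m) = 12 (T(H, m) = 5 - 1*(-7) = 5 + 7 = 12)
g(X, O) = 12
g(x, 299 + 71) - 1*(-102829) = 12 - 1*(-102829) = 12 + 102829 = 102841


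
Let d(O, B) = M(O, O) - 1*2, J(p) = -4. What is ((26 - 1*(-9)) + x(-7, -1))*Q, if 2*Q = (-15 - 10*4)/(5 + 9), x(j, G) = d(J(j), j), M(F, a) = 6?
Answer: -2145/28 ≈ -76.607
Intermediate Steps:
d(O, B) = 4 (d(O, B) = 6 - 1*2 = 6 - 2 = 4)
x(j, G) = 4
Q = -55/28 (Q = ((-15 - 10*4)/(5 + 9))/2 = ((-15 - 40)/14)/2 = (-55*1/14)/2 = (½)*(-55/14) = -55/28 ≈ -1.9643)
((26 - 1*(-9)) + x(-7, -1))*Q = ((26 - 1*(-9)) + 4)*(-55/28) = ((26 + 9) + 4)*(-55/28) = (35 + 4)*(-55/28) = 39*(-55/28) = -2145/28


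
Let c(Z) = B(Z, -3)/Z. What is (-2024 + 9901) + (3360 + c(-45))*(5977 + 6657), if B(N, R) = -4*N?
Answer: 42407581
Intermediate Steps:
c(Z) = -4 (c(Z) = (-4*Z)/Z = -4)
(-2024 + 9901) + (3360 + c(-45))*(5977 + 6657) = (-2024 + 9901) + (3360 - 4)*(5977 + 6657) = 7877 + 3356*12634 = 7877 + 42399704 = 42407581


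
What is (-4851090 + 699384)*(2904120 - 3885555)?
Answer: 4074629578110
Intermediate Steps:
(-4851090 + 699384)*(2904120 - 3885555) = -4151706*(-981435) = 4074629578110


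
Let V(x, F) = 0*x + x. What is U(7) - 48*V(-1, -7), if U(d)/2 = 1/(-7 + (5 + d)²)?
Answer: 6578/137 ≈ 48.015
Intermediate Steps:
V(x, F) = x (V(x, F) = 0 + x = x)
U(d) = 2/(-7 + (5 + d)²)
U(7) - 48*V(-1, -7) = 2/(-7 + (5 + 7)²) - 48*(-1) = 2/(-7 + 12²) + 48 = 2/(-7 + 144) + 48 = 2/137 + 48 = 6578/137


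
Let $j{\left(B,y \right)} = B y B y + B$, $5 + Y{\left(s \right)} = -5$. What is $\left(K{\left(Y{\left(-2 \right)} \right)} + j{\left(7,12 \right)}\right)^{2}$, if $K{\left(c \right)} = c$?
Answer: $49744809$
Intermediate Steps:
$Y{\left(s \right)} = -10$ ($Y{\left(s \right)} = -5 - 5 = -10$)
$j{\left(B,y \right)} = B + B^{2} y^{2}$ ($j{\left(B,y \right)} = y B^{2} y + B = B^{2} y^{2} + B = B + B^{2} y^{2}$)
$\left(K{\left(Y{\left(-2 \right)} \right)} + j{\left(7,12 \right)}\right)^{2} = \left(-10 + 7 \left(1 + 7 \cdot 12^{2}\right)\right)^{2} = \left(-10 + 7 \left(1 + 7 \cdot 144\right)\right)^{2} = \left(-10 + 7 \left(1 + 1008\right)\right)^{2} = \left(-10 + 7 \cdot 1009\right)^{2} = \left(-10 + 7063\right)^{2} = 7053^{2} = 49744809$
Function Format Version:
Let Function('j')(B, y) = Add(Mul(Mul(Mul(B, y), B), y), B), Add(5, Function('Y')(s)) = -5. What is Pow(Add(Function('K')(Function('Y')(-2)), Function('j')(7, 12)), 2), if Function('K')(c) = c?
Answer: 49744809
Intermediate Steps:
Function('Y')(s) = -10 (Function('Y')(s) = Add(-5, -5) = -10)
Function('j')(B, y) = Add(B, Mul(Pow(B, 2), Pow(y, 2))) (Function('j')(B, y) = Add(Mul(Mul(y, Pow(B, 2)), y), B) = Add(Mul(Pow(B, 2), Pow(y, 2)), B) = Add(B, Mul(Pow(B, 2), Pow(y, 2))))
Pow(Add(Function('K')(Function('Y')(-2)), Function('j')(7, 12)), 2) = Pow(Add(-10, Mul(7, Add(1, Mul(7, Pow(12, 2))))), 2) = Pow(Add(-10, Mul(7, Add(1, Mul(7, 144)))), 2) = Pow(Add(-10, Mul(7, Add(1, 1008))), 2) = Pow(Add(-10, Mul(7, 1009)), 2) = Pow(Add(-10, 7063), 2) = Pow(7053, 2) = 49744809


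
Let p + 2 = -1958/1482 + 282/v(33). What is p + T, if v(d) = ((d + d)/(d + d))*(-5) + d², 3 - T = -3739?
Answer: 1501640143/401622 ≈ 3738.9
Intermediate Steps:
T = 3742 (T = 3 - 1*(-3739) = 3 + 3739 = 3742)
v(d) = -5 + d² (v(d) = ((2*d)/((2*d)))*(-5) + d² = ((2*d)*(1/(2*d)))*(-5) + d² = 1*(-5) + d² = -5 + d²)
p = -1229381/401622 (p = -2 + (-1958/1482 + 282/(-5 + 33²)) = -2 + (-1958*1/1482 + 282/(-5 + 1089)) = -2 + (-979/741 + 282/1084) = -2 + (-979/741 + 282*(1/1084)) = -2 + (-979/741 + 141/542) = -2 - 426137/401622 = -1229381/401622 ≈ -3.0610)
p + T = -1229381/401622 + 3742 = 1501640143/401622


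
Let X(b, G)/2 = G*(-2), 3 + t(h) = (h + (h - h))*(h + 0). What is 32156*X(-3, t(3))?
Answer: -771744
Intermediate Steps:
t(h) = -3 + h**2 (t(h) = -3 + (h + (h - h))*(h + 0) = -3 + (h + 0)*h = -3 + h*h = -3 + h**2)
X(b, G) = -4*G (X(b, G) = 2*(G*(-2)) = 2*(-2*G) = -4*G)
32156*X(-3, t(3)) = 32156*(-4*(-3 + 3**2)) = 32156*(-4*(-3 + 9)) = 32156*(-4*6) = 32156*(-24) = -771744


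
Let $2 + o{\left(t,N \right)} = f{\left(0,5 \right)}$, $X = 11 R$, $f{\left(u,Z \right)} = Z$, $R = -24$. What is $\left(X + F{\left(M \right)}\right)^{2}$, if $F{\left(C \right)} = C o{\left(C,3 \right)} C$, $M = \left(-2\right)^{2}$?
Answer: $46656$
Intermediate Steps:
$M = 4$
$X = -264$ ($X = 11 \left(-24\right) = -264$)
$o{\left(t,N \right)} = 3$ ($o{\left(t,N \right)} = -2 + 5 = 3$)
$F{\left(C \right)} = 3 C^{2}$ ($F{\left(C \right)} = C 3 C = 3 C C = 3 C^{2}$)
$\left(X + F{\left(M \right)}\right)^{2} = \left(-264 + 3 \cdot 4^{2}\right)^{2} = \left(-264 + 3 \cdot 16\right)^{2} = \left(-264 + 48\right)^{2} = \left(-216\right)^{2} = 46656$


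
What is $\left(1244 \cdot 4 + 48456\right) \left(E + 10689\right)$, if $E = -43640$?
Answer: $-1760637832$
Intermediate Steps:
$\left(1244 \cdot 4 + 48456\right) \left(E + 10689\right) = \left(1244 \cdot 4 + 48456\right) \left(-43640 + 10689\right) = \left(4976 + 48456\right) \left(-32951\right) = 53432 \left(-32951\right) = -1760637832$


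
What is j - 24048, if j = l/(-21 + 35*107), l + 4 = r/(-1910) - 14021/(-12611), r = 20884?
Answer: -1078553269953787/44850012620 ≈ -24048.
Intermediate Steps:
l = -166468027/12043505 (l = -4 + (20884/(-1910) - 14021/(-12611)) = -4 + (20884*(-1/1910) - 14021*(-1/12611)) = -4 + (-10442/955 + 14021/12611) = -4 - 118294007/12043505 = -166468027/12043505 ≈ -13.822)
j = -166468027/44850012620 (j = -166468027/(12043505*(-21 + 35*107)) = -166468027/(12043505*(-21 + 3745)) = -166468027/12043505/3724 = -166468027/12043505*1/3724 = -166468027/44850012620 ≈ -0.0037117)
j - 24048 = -166468027/44850012620 - 24048 = -1078553269953787/44850012620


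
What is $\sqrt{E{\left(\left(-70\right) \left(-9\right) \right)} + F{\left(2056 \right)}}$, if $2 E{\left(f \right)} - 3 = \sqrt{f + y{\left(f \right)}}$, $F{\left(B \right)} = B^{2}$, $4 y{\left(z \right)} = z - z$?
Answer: $\frac{\sqrt{16908550 + 6 \sqrt{70}}}{2} \approx 2056.0$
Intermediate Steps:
$y{\left(z \right)} = 0$ ($y{\left(z \right)} = \frac{z - z}{4} = \frac{1}{4} \cdot 0 = 0$)
$E{\left(f \right)} = \frac{3}{2} + \frac{\sqrt{f}}{2}$ ($E{\left(f \right)} = \frac{3}{2} + \frac{\sqrt{f + 0}}{2} = \frac{3}{2} + \frac{\sqrt{f}}{2}$)
$\sqrt{E{\left(\left(-70\right) \left(-9\right) \right)} + F{\left(2056 \right)}} = \sqrt{\left(\frac{3}{2} + \frac{\sqrt{\left(-70\right) \left(-9\right)}}{2}\right) + 2056^{2}} = \sqrt{\left(\frac{3}{2} + \frac{\sqrt{630}}{2}\right) + 4227136} = \sqrt{\left(\frac{3}{2} + \frac{3 \sqrt{70}}{2}\right) + 4227136} = \sqrt{\frac{8454275}{2} + \frac{3 \sqrt{70}}{2}}$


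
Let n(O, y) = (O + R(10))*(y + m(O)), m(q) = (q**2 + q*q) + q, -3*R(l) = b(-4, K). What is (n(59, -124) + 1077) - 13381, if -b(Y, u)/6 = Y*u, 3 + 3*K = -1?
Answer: 468187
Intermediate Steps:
K = -4/3 (K = -1 + (1/3)*(-1) = -1 - 1/3 = -4/3 ≈ -1.3333)
b(Y, u) = -6*Y*u
R(l) = 32/3 (R(l) = -(-2)*(-4)*(-4)/3 = -1/3*(-32) = 32/3)
m(q) = q + 2*q**2 (m(q) = (q**2 + q**2) + q = 2*q**2 + q = q + 2*q**2)
n(O, y) = (32/3 + O)*(y + O*(1 + 2*O)) (n(O, y) = (O + 32/3)*(y + O*(1 + 2*O)) = (32/3 + O)*(y + O*(1 + 2*O)))
(n(59, -124) + 1077) - 13381 = ((2*59**3 + (32/3)*59 + (32/3)*(-124) + (67/3)*59**2 + 59*(-124)) + 1077) - 13381 = ((2*205379 + 1888/3 - 3968/3 + (67/3)*3481 - 7316) + 1077) - 13381 = ((410758 + 1888/3 - 3968/3 + 233227/3 - 7316) + 1077) - 13381 = (480491 + 1077) - 13381 = 481568 - 13381 = 468187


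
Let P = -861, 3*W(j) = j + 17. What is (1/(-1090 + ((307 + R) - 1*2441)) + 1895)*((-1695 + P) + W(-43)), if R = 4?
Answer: -23474005453/4830 ≈ -4.8600e+6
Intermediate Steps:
W(j) = 17/3 + j/3 (W(j) = (j + 17)/3 = (17 + j)/3 = 17/3 + j/3)
(1/(-1090 + ((307 + R) - 1*2441)) + 1895)*((-1695 + P) + W(-43)) = (1/(-1090 + ((307 + 4) - 1*2441)) + 1895)*((-1695 - 861) + (17/3 + (1/3)*(-43))) = (1/(-1090 + (311 - 2441)) + 1895)*(-2556 + (17/3 - 43/3)) = (1/(-1090 - 2130) + 1895)*(-2556 - 26/3) = (1/(-3220) + 1895)*(-7694/3) = (-1/3220 + 1895)*(-7694/3) = (6101899/3220)*(-7694/3) = -23474005453/4830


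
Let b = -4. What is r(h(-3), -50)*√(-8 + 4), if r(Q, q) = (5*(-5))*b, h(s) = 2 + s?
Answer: 200*I ≈ 200.0*I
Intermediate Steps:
r(Q, q) = 100 (r(Q, q) = (5*(-5))*(-4) = -25*(-4) = 100)
r(h(-3), -50)*√(-8 + 4) = 100*√(-8 + 4) = 100*√(-4) = 100*(2*I) = 200*I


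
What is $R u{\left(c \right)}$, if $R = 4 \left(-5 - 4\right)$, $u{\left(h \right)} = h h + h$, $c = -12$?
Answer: $-4752$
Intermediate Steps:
$u{\left(h \right)} = h + h^{2}$ ($u{\left(h \right)} = h^{2} + h = h + h^{2}$)
$R = -36$ ($R = 4 \left(-9\right) = -36$)
$R u{\left(c \right)} = - 36 \left(- 12 \left(1 - 12\right)\right) = - 36 \left(\left(-12\right) \left(-11\right)\right) = \left(-36\right) 132 = -4752$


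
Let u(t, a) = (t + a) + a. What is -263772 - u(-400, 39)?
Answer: -263450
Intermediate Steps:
u(t, a) = t + 2*a (u(t, a) = (a + t) + a = t + 2*a)
-263772 - u(-400, 39) = -263772 - (-400 + 2*39) = -263772 - (-400 + 78) = -263772 - 1*(-322) = -263772 + 322 = -263450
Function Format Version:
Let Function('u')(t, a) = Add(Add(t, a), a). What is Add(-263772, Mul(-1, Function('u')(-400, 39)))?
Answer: -263450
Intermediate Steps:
Function('u')(t, a) = Add(t, Mul(2, a)) (Function('u')(t, a) = Add(Add(a, t), a) = Add(t, Mul(2, a)))
Add(-263772, Mul(-1, Function('u')(-400, 39))) = Add(-263772, Mul(-1, Add(-400, Mul(2, 39)))) = Add(-263772, Mul(-1, Add(-400, 78))) = Add(-263772, Mul(-1, -322)) = Add(-263772, 322) = -263450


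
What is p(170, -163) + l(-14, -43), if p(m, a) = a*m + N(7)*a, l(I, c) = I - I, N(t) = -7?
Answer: -26569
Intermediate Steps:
l(I, c) = 0
p(m, a) = -7*a + a*m (p(m, a) = a*m - 7*a = -7*a + a*m)
p(170, -163) + l(-14, -43) = -163*(-7 + 170) + 0 = -163*163 + 0 = -26569 + 0 = -26569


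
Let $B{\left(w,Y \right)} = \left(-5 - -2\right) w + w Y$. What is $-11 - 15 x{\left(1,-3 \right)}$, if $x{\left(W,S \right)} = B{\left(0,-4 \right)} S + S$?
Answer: $34$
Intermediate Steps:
$B{\left(w,Y \right)} = - 3 w + Y w$ ($B{\left(w,Y \right)} = \left(-5 + 2\right) w + Y w = - 3 w + Y w$)
$x{\left(W,S \right)} = S$ ($x{\left(W,S \right)} = 0 \left(-3 - 4\right) S + S = 0 \left(-7\right) S + S = 0 S + S = 0 + S = S$)
$-11 - 15 x{\left(1,-3 \right)} = -11 - -45 = -11 + 45 = 34$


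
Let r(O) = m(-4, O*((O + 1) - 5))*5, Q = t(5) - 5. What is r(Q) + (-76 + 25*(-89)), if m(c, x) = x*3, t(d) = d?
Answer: -2301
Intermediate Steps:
m(c, x) = 3*x
Q = 0 (Q = 5 - 5 = 0)
r(O) = 15*O*(-4 + O) (r(O) = (3*(O*((O + 1) - 5)))*5 = (3*(O*((1 + O) - 5)))*5 = (3*(O*(-4 + O)))*5 = (3*O*(-4 + O))*5 = 15*O*(-4 + O))
r(Q) + (-76 + 25*(-89)) = 15*0*(-4 + 0) + (-76 + 25*(-89)) = 15*0*(-4) + (-76 - 2225) = 0 - 2301 = -2301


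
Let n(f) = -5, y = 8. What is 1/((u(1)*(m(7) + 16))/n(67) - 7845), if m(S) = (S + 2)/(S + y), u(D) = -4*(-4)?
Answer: -25/197453 ≈ -0.00012661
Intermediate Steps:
u(D) = 16
m(S) = (2 + S)/(8 + S) (m(S) = (S + 2)/(S + 8) = (2 + S)/(8 + S))
1/((u(1)*(m(7) + 16))/n(67) - 7845) = 1/((16*((2 + 7)/(8 + 7) + 16))/(-5) - 7845) = 1/((16*(9/15 + 16))*(-⅕) - 7845) = 1/((16*((1/15)*9 + 16))*(-⅕) - 7845) = 1/((16*(⅗ + 16))*(-⅕) - 7845) = 1/((16*(83/5))*(-⅕) - 7845) = 1/((1328/5)*(-⅕) - 7845) = 1/(-1328/25 - 7845) = 1/(-197453/25) = -25/197453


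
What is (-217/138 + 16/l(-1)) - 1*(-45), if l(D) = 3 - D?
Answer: 6545/138 ≈ 47.428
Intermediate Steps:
(-217/138 + 16/l(-1)) - 1*(-45) = (-217/138 + 16/(3 - 1*(-1))) - 1*(-45) = (-217*1/138 + 16/(3 + 1)) + 45 = (-217/138 + 16/4) + 45 = (-217/138 + 16*(¼)) + 45 = (-217/138 + 4) + 45 = 335/138 + 45 = 6545/138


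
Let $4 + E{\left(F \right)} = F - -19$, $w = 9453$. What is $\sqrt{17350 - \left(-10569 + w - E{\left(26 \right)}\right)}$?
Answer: $\sqrt{18507} \approx 136.04$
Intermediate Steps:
$E{\left(F \right)} = 15 + F$ ($E{\left(F \right)} = -4 + \left(F - -19\right) = -4 + \left(F + 19\right) = -4 + \left(19 + F\right) = 15 + F$)
$\sqrt{17350 - \left(-10569 + w - E{\left(26 \right)}\right)} = \sqrt{17350 + \left(10569 + \left(\left(15 + 26\right) - 9453\right)\right)} = \sqrt{17350 + \left(10569 + \left(41 - 9453\right)\right)} = \sqrt{17350 + \left(10569 - 9412\right)} = \sqrt{17350 + 1157} = \sqrt{18507}$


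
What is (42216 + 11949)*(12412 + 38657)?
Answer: 2766152385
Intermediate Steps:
(42216 + 11949)*(12412 + 38657) = 54165*51069 = 2766152385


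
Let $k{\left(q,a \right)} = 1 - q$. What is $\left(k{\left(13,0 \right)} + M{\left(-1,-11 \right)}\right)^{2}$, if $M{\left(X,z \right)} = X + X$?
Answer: $196$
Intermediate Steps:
$M{\left(X,z \right)} = 2 X$
$\left(k{\left(13,0 \right)} + M{\left(-1,-11 \right)}\right)^{2} = \left(\left(1 - 13\right) + 2 \left(-1\right)\right)^{2} = \left(\left(1 - 13\right) - 2\right)^{2} = \left(-12 - 2\right)^{2} = \left(-14\right)^{2} = 196$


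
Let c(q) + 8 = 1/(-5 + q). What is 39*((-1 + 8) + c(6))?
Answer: 0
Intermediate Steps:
c(q) = -8 + 1/(-5 + q)
39*((-1 + 8) + c(6)) = 39*((-1 + 8) + (41 - 8*6)/(-5 + 6)) = 39*(7 + (41 - 48)/1) = 39*(7 + 1*(-7)) = 39*(7 - 7) = 39*0 = 0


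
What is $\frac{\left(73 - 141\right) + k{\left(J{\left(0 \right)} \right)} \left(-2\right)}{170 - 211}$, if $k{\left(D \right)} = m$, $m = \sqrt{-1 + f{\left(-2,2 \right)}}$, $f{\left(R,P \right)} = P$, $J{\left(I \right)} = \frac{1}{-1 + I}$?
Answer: $\frac{70}{41} \approx 1.7073$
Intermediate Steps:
$m = 1$ ($m = \sqrt{-1 + 2} = \sqrt{1} = 1$)
$k{\left(D \right)} = 1$
$\frac{\left(73 - 141\right) + k{\left(J{\left(0 \right)} \right)} \left(-2\right)}{170 - 211} = \frac{\left(73 - 141\right) + 1 \left(-2\right)}{170 - 211} = \frac{\left(73 - 141\right) - 2}{-41} = \left(-68 - 2\right) \left(- \frac{1}{41}\right) = \left(-70\right) \left(- \frac{1}{41}\right) = \frac{70}{41}$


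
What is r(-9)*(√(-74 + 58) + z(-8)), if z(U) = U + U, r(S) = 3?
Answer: -48 + 12*I ≈ -48.0 + 12.0*I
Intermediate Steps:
z(U) = 2*U
r(-9)*(√(-74 + 58) + z(-8)) = 3*(√(-74 + 58) + 2*(-8)) = 3*(√(-16) - 16) = 3*(4*I - 16) = 3*(-16 + 4*I) = -48 + 12*I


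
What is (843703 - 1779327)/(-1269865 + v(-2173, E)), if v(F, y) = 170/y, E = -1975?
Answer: 369571480/501596709 ≈ 0.73679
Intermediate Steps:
(843703 - 1779327)/(-1269865 + v(-2173, E)) = (843703 - 1779327)/(-1269865 + 170/(-1975)) = -935624/(-1269865 + 170*(-1/1975)) = -935624/(-1269865 - 34/395) = -935624/(-501596709/395) = -935624*(-395/501596709) = 369571480/501596709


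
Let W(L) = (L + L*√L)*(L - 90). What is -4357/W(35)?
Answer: -4357/65450 + 4357*√35/65450 ≈ 0.32726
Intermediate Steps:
W(L) = (-90 + L)*(L + L^(3/2)) (W(L) = (L + L^(3/2))*(-90 + L) = (-90 + L)*(L + L^(3/2)))
-4357/W(35) = -4357/(35² + 35^(5/2) - 90*35 - 3150*√35) = -4357/(1225 + 1225*√35 - 3150 - 3150*√35) = -4357/(-1925 - 1925*√35)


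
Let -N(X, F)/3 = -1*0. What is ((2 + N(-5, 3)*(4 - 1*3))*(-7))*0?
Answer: 0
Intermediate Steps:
N(X, F) = 0 (N(X, F) = -(-3)*0 = -3*0 = 0)
((2 + N(-5, 3)*(4 - 1*3))*(-7))*0 = ((2 + 0*(4 - 1*3))*(-7))*0 = ((2 + 0*(4 - 3))*(-7))*0 = ((2 + 0*1)*(-7))*0 = ((2 + 0)*(-7))*0 = (2*(-7))*0 = -14*0 = 0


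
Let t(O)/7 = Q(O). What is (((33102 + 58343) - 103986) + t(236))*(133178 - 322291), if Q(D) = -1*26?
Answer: 2406084699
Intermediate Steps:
Q(D) = -26
t(O) = -182 (t(O) = 7*(-26) = -182)
(((33102 + 58343) - 103986) + t(236))*(133178 - 322291) = (((33102 + 58343) - 103986) - 182)*(133178 - 322291) = ((91445 - 103986) - 182)*(-189113) = (-12541 - 182)*(-189113) = -12723*(-189113) = 2406084699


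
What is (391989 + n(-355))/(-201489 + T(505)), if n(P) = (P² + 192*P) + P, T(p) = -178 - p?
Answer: -449499/202172 ≈ -2.2234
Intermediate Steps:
n(P) = P² + 193*P
(391989 + n(-355))/(-201489 + T(505)) = (391989 - 355*(193 - 355))/(-201489 + (-178 - 1*505)) = (391989 - 355*(-162))/(-201489 + (-178 - 505)) = (391989 + 57510)/(-201489 - 683) = 449499/(-202172) = 449499*(-1/202172) = -449499/202172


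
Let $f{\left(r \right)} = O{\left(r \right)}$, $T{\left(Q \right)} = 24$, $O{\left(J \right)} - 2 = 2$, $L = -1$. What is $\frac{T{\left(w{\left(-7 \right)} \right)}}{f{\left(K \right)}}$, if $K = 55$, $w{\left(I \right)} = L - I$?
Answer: $6$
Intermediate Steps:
$O{\left(J \right)} = 4$ ($O{\left(J \right)} = 2 + 2 = 4$)
$w{\left(I \right)} = -1 - I$
$f{\left(r \right)} = 4$
$\frac{T{\left(w{\left(-7 \right)} \right)}}{f{\left(K \right)}} = \frac{24}{4} = 24 \cdot \frac{1}{4} = 6$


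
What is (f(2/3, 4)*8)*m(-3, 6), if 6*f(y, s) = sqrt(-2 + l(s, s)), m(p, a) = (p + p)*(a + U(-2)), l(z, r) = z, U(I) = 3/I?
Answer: -36*sqrt(2) ≈ -50.912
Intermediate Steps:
m(p, a) = 2*p*(-3/2 + a) (m(p, a) = (p + p)*(a + 3/(-2)) = (2*p)*(a + 3*(-1/2)) = (2*p)*(a - 3/2) = (2*p)*(-3/2 + a) = 2*p*(-3/2 + a))
f(y, s) = sqrt(-2 + s)/6
(f(2/3, 4)*8)*m(-3, 6) = ((sqrt(-2 + 4)/6)*8)*(-3*(-3 + 2*6)) = ((sqrt(2)/6)*8)*(-3*(-3 + 12)) = (4*sqrt(2)/3)*(-3*9) = (4*sqrt(2)/3)*(-27) = -36*sqrt(2)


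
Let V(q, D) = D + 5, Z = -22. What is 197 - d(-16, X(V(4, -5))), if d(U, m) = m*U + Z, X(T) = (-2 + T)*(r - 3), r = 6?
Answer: 123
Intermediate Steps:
V(q, D) = 5 + D
X(T) = -6 + 3*T (X(T) = (-2 + T)*(6 - 3) = (-2 + T)*3 = -6 + 3*T)
d(U, m) = -22 + U*m (d(U, m) = m*U - 22 = U*m - 22 = -22 + U*m)
197 - d(-16, X(V(4, -5))) = 197 - (-22 - 16*(-6 + 3*(5 - 5))) = 197 - (-22 - 16*(-6 + 3*0)) = 197 - (-22 - 16*(-6 + 0)) = 197 - (-22 - 16*(-6)) = 197 - (-22 + 96) = 197 - 1*74 = 197 - 74 = 123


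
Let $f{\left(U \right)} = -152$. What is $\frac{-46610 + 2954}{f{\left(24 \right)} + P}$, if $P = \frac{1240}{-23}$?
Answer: $\frac{125511}{592} \approx 212.01$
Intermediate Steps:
$P = - \frac{1240}{23}$ ($P = 1240 \left(- \frac{1}{23}\right) = - \frac{1240}{23} \approx -53.913$)
$\frac{-46610 + 2954}{f{\left(24 \right)} + P} = \frac{-46610 + 2954}{-152 - \frac{1240}{23}} = - \frac{43656}{- \frac{4736}{23}} = \left(-43656\right) \left(- \frac{23}{4736}\right) = \frac{125511}{592}$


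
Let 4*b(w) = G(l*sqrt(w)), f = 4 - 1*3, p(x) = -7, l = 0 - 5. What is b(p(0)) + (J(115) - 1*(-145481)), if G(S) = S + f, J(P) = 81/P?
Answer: 66921699/460 - 5*I*sqrt(7)/4 ≈ 1.4548e+5 - 3.3072*I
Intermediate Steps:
l = -5
f = 1 (f = 4 - 3 = 1)
G(S) = 1 + S (G(S) = S + 1 = 1 + S)
b(w) = 1/4 - 5*sqrt(w)/4 (b(w) = (1 - 5*sqrt(w))/4 = 1/4 - 5*sqrt(w)/4)
b(p(0)) + (J(115) - 1*(-145481)) = (1/4 - 5*I*sqrt(7)/4) + (81/115 - 1*(-145481)) = (1/4 - 5*I*sqrt(7)/4) + (81*(1/115) + 145481) = (1/4 - 5*I*sqrt(7)/4) + (81/115 + 145481) = (1/4 - 5*I*sqrt(7)/4) + 16730396/115 = 66921699/460 - 5*I*sqrt(7)/4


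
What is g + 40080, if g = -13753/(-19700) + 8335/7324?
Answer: 722889943809/18035350 ≈ 40082.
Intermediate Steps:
g = 33115809/18035350 (g = -13753*(-1/19700) + 8335*(1/7324) = 13753/19700 + 8335/7324 = 33115809/18035350 ≈ 1.8362)
g + 40080 = 33115809/18035350 + 40080 = 722889943809/18035350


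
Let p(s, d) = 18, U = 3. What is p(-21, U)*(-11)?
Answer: -198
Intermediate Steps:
p(-21, U)*(-11) = 18*(-11) = -198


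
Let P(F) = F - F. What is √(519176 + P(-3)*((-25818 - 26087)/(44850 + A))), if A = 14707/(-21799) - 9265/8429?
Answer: 2*√129794 ≈ 720.54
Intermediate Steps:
A = -325933038/183743771 (A = 14707*(-1/21799) - 9265*1/8429 = -14707/21799 - 9265/8429 = -325933038/183743771 ≈ -1.7738)
P(F) = 0
√(519176 + P(-3)*((-25818 - 26087)/(44850 + A))) = √(519176 + 0*((-25818 - 26087)/(44850 - 325933038/183743771))) = √(519176 + 0*(-51905/8240582196312/183743771)) = √(519176 + 0*(-51905*183743771/8240582196312)) = √(519176 + 0*(-9537220433755/8240582196312)) = √(519176 + 0) = √519176 = 2*√129794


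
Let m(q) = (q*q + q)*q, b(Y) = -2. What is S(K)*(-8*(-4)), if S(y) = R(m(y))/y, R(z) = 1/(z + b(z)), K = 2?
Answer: 8/5 ≈ 1.6000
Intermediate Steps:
m(q) = q*(q + q²) (m(q) = (q² + q)*q = (q + q²)*q = q*(q + q²))
R(z) = 1/(-2 + z) (R(z) = 1/(z - 2) = 1/(-2 + z))
S(y) = 1/(y*(-2 + y²*(1 + y))) (S(y) = 1/((-2 + y²*(1 + y))*y) = 1/(y*(-2 + y²*(1 + y))))
S(K)*(-8*(-4)) = (1/(2*(-2 + 2²*(1 + 2))))*(-8*(-4)) = (1/(2*(-2 + 4*3)))*32 = (1/(2*(-2 + 12)))*32 = ((½)/10)*32 = ((½)*(⅒))*32 = (1/20)*32 = 8/5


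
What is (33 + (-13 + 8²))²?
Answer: 7056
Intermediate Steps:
(33 + (-13 + 8²))² = (33 + (-13 + 64))² = (33 + 51)² = 84² = 7056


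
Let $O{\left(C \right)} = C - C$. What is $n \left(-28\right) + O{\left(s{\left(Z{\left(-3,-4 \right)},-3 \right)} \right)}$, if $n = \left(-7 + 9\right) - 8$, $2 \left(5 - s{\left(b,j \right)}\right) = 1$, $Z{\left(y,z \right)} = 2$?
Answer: $168$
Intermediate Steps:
$s{\left(b,j \right)} = \frac{9}{2}$ ($s{\left(b,j \right)} = 5 - \frac{1}{2} = \frac{9}{2}$)
$O{\left(C \right)} = 0$
$n = -6$ ($n = 2 - 8 = -6$)
$n \left(-28\right) + O{\left(s{\left(Z{\left(-3,-4 \right)},-3 \right)} \right)} = \left(-6\right) \left(-28\right) + 0 = 168 + 0 = 168$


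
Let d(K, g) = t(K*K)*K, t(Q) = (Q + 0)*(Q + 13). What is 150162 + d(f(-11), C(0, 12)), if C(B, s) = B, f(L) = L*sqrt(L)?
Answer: 150162 - 19296838*I*sqrt(11) ≈ 1.5016e+5 - 6.4e+7*I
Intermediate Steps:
f(L) = L**(3/2)
t(Q) = Q*(13 + Q)
d(K, g) = K**3*(13 + K**2) (d(K, g) = ((K*K)*(13 + K*K))*K = (K**2*(13 + K**2))*K = K**3*(13 + K**2))
150162 + d(f(-11), C(0, 12)) = 150162 + ((-11)**(3/2))**3*(13 + ((-11)**(3/2))**2) = 150162 + (-11*I*sqrt(11))**3*(13 + (-11*I*sqrt(11))**2) = 150162 + (14641*I*sqrt(11))*(13 - 1331) = 150162 + (14641*I*sqrt(11))*(-1318) = 150162 - 19296838*I*sqrt(11)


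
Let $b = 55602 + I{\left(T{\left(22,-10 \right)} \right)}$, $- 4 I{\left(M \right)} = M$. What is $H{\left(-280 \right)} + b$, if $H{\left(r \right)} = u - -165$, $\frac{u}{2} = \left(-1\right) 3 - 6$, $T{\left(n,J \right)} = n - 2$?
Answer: $55744$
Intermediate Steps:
$T{\left(n,J \right)} = -2 + n$ ($T{\left(n,J \right)} = n - 2 = -2 + n$)
$I{\left(M \right)} = - \frac{M}{4}$
$u = -18$ ($u = 2 \left(\left(-1\right) 3 - 6\right) = 2 \left(-3 - 6\right) = 2 \left(-9\right) = -18$)
$H{\left(r \right)} = 147$ ($H{\left(r \right)} = -18 - -165 = -18 + 165 = 147$)
$b = 55597$ ($b = 55602 - \frac{-2 + 22}{4} = 55602 - 5 = 55597$)
$H{\left(-280 \right)} + b = 147 + 55597 = 55744$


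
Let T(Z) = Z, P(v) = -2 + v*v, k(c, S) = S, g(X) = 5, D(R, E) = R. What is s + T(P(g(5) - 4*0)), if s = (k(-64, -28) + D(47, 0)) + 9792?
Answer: 9834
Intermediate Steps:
P(v) = -2 + v²
s = 9811 (s = (-28 + 47) + 9792 = 19 + 9792 = 9811)
s + T(P(g(5) - 4*0)) = 9811 + (-2 + (5 - 4*0)²) = 9811 + (-2 + (5 + 0)²) = 9811 + (-2 + 5²) = 9811 + (-2 + 25) = 9811 + 23 = 9834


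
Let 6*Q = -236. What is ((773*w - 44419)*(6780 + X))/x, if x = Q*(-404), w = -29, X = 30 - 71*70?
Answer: -46116840/5959 ≈ -7739.0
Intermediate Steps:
Q = -118/3 (Q = (1/6)*(-236) = -118/3 ≈ -39.333)
X = -4940 (X = 30 - 4970 = -4940)
x = 47672/3 (x = -118/3*(-404) = 47672/3 ≈ 15891.)
((773*w - 44419)*(6780 + X))/x = ((773*(-29) - 44419)*(6780 - 4940))/(47672/3) = ((-22417 - 44419)*1840)*(3/47672) = -66836*1840*(3/47672) = -122978240*3/47672 = -46116840/5959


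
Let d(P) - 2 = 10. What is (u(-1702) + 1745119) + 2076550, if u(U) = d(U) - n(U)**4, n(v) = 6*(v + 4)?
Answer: -10773473432256655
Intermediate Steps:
d(P) = 12 (d(P) = 2 + 10 = 12)
n(v) = 24 + 6*v (n(v) = 6*(4 + v) = 24 + 6*v)
u(U) = 12 - (24 + 6*U)**4
(u(-1702) + 1745119) + 2076550 = ((12 - 1296*(4 - 1702)**4) + 1745119) + 2076550 = ((12 - 1296*(-1698)**4) + 1745119) + 2076550 = ((12 - 1296*8312865305616) + 1745119) + 2076550 = ((12 - 10773473436078336) + 1745119) + 2076550 = (-10773473436078324 + 1745119) + 2076550 = -10773473434333205 + 2076550 = -10773473432256655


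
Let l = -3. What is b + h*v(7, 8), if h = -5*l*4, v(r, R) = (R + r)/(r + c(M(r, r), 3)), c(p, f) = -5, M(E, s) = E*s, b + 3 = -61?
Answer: 386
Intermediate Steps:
b = -64 (b = -3 - 61 = -64)
v(r, R) = (R + r)/(-5 + r) (v(r, R) = (R + r)/(r - 5) = (R + r)/(-5 + r))
h = 60 (h = -5*(-3)*4 = 15*4 = 60)
b + h*v(7, 8) = -64 + 60*((8 + 7)/(-5 + 7)) = -64 + 60*(15/2) = -64 + 450 = 386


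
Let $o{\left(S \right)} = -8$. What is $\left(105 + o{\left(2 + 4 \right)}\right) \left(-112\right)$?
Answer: $-10864$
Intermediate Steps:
$\left(105 + o{\left(2 + 4 \right)}\right) \left(-112\right) = \left(105 - 8\right) \left(-112\right) = 97 \left(-112\right) = -10864$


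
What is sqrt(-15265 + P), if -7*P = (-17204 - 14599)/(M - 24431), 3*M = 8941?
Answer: I*sqrt(193598964300826)/112616 ≈ 123.55*I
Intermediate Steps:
M = 8941/3 (M = (1/3)*8941 = 8941/3 ≈ 2980.3)
P = -95409/450464 (P = -(-17204 - 14599)/(7*(8941/3 - 24431)) = -(-31803)/(7*(-64352/3)) = -(-31803)*(-3)/(7*64352) = -1/7*95409/64352 = -95409/450464 ≈ -0.21180)
sqrt(-15265 + P) = sqrt(-15265 - 95409/450464) = sqrt(-6876428369/450464) = I*sqrt(193598964300826)/112616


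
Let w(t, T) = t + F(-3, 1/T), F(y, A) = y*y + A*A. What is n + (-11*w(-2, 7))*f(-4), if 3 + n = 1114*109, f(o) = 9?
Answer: 5915671/49 ≈ 1.2073e+5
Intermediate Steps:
F(y, A) = A² + y² (F(y, A) = y² + A² = A² + y²)
w(t, T) = 9 + t + T⁻² (w(t, T) = t + ((1/T)² + (-3)²) = t + (T⁻² + 9) = t + (9 + T⁻²) = 9 + t + T⁻²)
n = 121423 (n = -3 + 1114*109 = -3 + 121426 = 121423)
n + (-11*w(-2, 7))*f(-4) = 121423 - 11*(9 - 2 + 7⁻²)*9 = 121423 - 11*(9 - 2 + 1/49)*9 = 121423 - 11*344/49*9 = 121423 - 3784/49*9 = 121423 - 34056/49 = 5915671/49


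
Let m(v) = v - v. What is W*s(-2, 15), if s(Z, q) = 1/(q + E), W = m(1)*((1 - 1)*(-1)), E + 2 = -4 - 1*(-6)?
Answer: 0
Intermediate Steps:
m(v) = 0
E = 0 (E = -2 + (-4 - 1*(-6)) = -2 + (-4 + 6) = -2 + 2 = 0)
W = 0 (W = 0*((1 - 1)*(-1)) = 0*(0*(-1)) = 0*0 = 0)
s(Z, q) = 1/q (s(Z, q) = 1/(q + 0) = 1/q)
W*s(-2, 15) = 0/15 = 0*(1/15) = 0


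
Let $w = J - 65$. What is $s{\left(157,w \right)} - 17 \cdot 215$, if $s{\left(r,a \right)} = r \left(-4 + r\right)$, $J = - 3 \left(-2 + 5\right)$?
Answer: $20366$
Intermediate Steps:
$J = -9$ ($J = \left(-3\right) 3 = -9$)
$w = -74$ ($w = -9 - 65 = -74$)
$s{\left(157,w \right)} - 17 \cdot 215 = 157 \left(-4 + 157\right) - 17 \cdot 215 = 157 \cdot 153 - 3655 = 24021 - 3655 = 20366$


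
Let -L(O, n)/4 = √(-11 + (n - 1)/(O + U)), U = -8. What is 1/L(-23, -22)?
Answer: I*√9858/1272 ≈ 0.078056*I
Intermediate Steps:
L(O, n) = -4*√(-11 + (-1 + n)/(-8 + O)) (L(O, n) = -4*√(-11 + (n - 1)/(O - 8)) = -4*√(-11 + (-1 + n)/(-8 + O)))
1/L(-23, -22) = 1/(-4*√(87 - 22 - 11*(-23))*(I*√31/31)) = 1/(-4*√(87 - 22 + 253)*(I*√31/31)) = 1/(-4*I*√9858/31) = I*√9858/1272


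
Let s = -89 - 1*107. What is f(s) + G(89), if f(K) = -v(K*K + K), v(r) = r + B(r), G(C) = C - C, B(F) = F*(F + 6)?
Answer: -1461035940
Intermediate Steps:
B(F) = F*(6 + F)
G(C) = 0
s = -196 (s = -89 - 107 = -196)
v(r) = r + r*(6 + r)
f(K) = -(K + K²)*(7 + K + K²) (f(K) = -(K*K + K)*(7 + (K*K + K)) = -(K² + K)*(7 + (K² + K)) = -(K + K²)*(7 + (K + K²)) = -(K + K²)*(7 + K + K²))
f(s) + G(89) = -196*(1 - 196)*(-7 - 1*(-196)*(1 - 196)) + 0 = -196*(-195)*(-7 - 1*(-196)*(-195)) + 0 = -196*(-195)*(-7 - 38220) + 0 = -196*(-195)*(-38227) + 0 = -1461035940 + 0 = -1461035940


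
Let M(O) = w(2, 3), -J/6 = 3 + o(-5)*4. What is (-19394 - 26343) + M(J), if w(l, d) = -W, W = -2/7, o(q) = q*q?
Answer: -320157/7 ≈ -45737.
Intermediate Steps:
o(q) = q²
W = -2/7 (W = -2*⅐ = -2/7 ≈ -0.28571)
J = -618 (J = -6*(3 + (-5)²*4) = -6*(3 + 25*4) = -6*(3 + 100) = -6*103 = -618)
w(l, d) = 2/7 (w(l, d) = -1*(-2/7) = 2/7)
M(O) = 2/7
(-19394 - 26343) + M(J) = (-19394 - 26343) + 2/7 = -45737 + 2/7 = -320157/7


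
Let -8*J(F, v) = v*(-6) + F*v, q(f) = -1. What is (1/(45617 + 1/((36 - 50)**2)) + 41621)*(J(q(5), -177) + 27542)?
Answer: 81532692062532133/71527464 ≈ 1.1399e+9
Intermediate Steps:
J(F, v) = 3*v/4 - F*v/8 (J(F, v) = -(v*(-6) + F*v)/8 = -(-6*v + F*v)/8 = 3*v/4 - F*v/8)
(1/(45617 + 1/((36 - 50)**2)) + 41621)*(J(q(5), -177) + 27542) = (1/(45617 + 1/((36 - 50)**2)) + 41621)*((1/8)*(-177)*(6 - 1*(-1)) + 27542) = (1/(45617 + 1/((-14)**2)) + 41621)*((1/8)*(-177)*(6 + 1) + 27542) = (1/(45617 + 1/196) + 41621)*((1/8)*(-177)*7 + 27542) = (1/(45617 + 1/196) + 41621)*(-1239/8 + 27542) = (1/(8940933/196) + 41621)*(219097/8) = (196/8940933 + 41621)*(219097/8) = (372130572589/8940933)*(219097/8) = 81532692062532133/71527464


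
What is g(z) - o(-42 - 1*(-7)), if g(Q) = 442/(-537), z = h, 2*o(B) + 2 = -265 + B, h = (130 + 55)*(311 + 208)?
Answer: 80645/537 ≈ 150.18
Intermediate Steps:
h = 96015 (h = 185*519 = 96015)
o(B) = -267/2 + B/2 (o(B) = -1 + (-265 + B)/2 = -1 + (-265/2 + B/2) = -267/2 + B/2)
z = 96015
g(Q) = -442/537 (g(Q) = 442*(-1/537) = -442/537)
g(z) - o(-42 - 1*(-7)) = -442/537 - (-267/2 + (-42 - 1*(-7))/2) = -442/537 - (-267/2 + (-42 + 7)/2) = -442/537 - (-267/2 + (1/2)*(-35)) = -442/537 - (-267/2 - 35/2) = -442/537 - 1*(-151) = -442/537 + 151 = 80645/537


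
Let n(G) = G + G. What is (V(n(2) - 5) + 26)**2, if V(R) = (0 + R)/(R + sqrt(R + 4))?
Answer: 651 - 51*sqrt(3)/2 ≈ 606.83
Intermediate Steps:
n(G) = 2*G
V(R) = R/(R + sqrt(4 + R))
(V(n(2) - 5) + 26)**2 = ((2*2 - 5)/((2*2 - 5) + sqrt(4 + (2*2 - 5))) + 26)**2 = ((4 - 5)/((4 - 5) + sqrt(4 + (4 - 5))) + 26)**2 = (-1/(-1 + sqrt(4 - 1)) + 26)**2 = (-1/(-1 + sqrt(3)) + 26)**2 = (26 - 1/(-1 + sqrt(3)))**2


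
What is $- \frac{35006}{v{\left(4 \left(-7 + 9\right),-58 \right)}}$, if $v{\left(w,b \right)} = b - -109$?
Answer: $- \frac{35006}{51} \approx -686.39$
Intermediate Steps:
$v{\left(w,b \right)} = 109 + b$ ($v{\left(w,b \right)} = b + 109 = 109 + b$)
$- \frac{35006}{v{\left(4 \left(-7 + 9\right),-58 \right)}} = - \frac{35006}{109 - 58} = - \frac{35006}{51}$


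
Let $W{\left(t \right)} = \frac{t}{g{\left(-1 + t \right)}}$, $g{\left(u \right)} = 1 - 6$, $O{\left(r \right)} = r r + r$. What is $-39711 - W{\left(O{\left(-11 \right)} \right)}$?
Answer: $-39689$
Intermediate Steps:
$O{\left(r \right)} = r + r^{2}$ ($O{\left(r \right)} = r^{2} + r = r + r^{2}$)
$g{\left(u \right)} = -5$ ($g{\left(u \right)} = 1 - 6 = -5$)
$W{\left(t \right)} = - \frac{t}{5}$ ($W{\left(t \right)} = \frac{t}{-5} = t \left(- \frac{1}{5}\right) = - \frac{t}{5}$)
$-39711 - W{\left(O{\left(-11 \right)} \right)} = -39711 - - \frac{\left(-11\right) \left(1 - 11\right)}{5} = -39711 - - \frac{\left(-11\right) \left(-10\right)}{5} = -39711 - \left(- \frac{1}{5}\right) 110 = -39711 - -22 = -39711 + 22 = -39689$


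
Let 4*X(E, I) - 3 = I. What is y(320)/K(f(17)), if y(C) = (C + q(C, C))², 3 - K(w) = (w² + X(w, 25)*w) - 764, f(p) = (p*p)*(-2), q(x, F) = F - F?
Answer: -102400/329271 ≈ -0.31099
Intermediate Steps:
q(x, F) = 0
f(p) = -2*p² (f(p) = p²*(-2) = -2*p²)
X(E, I) = ¾ + I/4
K(w) = 767 - w² - 7*w (K(w) = 3 - ((w² + (¾ + (¼)*25)*w) - 764) = 3 - ((w² + (¾ + 25/4)*w) - 764) = 3 - ((w² + 7*w) - 764) = 3 - (-764 + w² + 7*w) = 3 + (764 - w² - 7*w) = 767 - w² - 7*w)
y(C) = C² (y(C) = (C + 0)² = C²)
y(320)/K(f(17)) = 320²/(767 - (-2*17²)² - (-14)*17²) = 102400/(767 - (-2*289)² - (-14)*289) = 102400/(767 - 1*(-578)² - 7*(-578)) = 102400/(767 - 1*334084 + 4046) = 102400/(767 - 334084 + 4046) = 102400/(-329271) = 102400*(-1/329271) = -102400/329271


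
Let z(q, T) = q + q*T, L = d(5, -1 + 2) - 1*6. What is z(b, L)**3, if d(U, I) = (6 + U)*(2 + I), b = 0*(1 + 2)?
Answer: 0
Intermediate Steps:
b = 0 (b = 0*3 = 0)
d(U, I) = (2 + I)*(6 + U)
L = 27 (L = (12 + 2*5 + 6*(-1 + 2) + (-1 + 2)*5) - 1*6 = (12 + 10 + 6*1 + 1*5) - 6 = (12 + 10 + 6 + 5) - 6 = 33 - 6 = 27)
z(q, T) = q + T*q
z(b, L)**3 = (0*(1 + 27))**3 = (0*28)**3 = 0**3 = 0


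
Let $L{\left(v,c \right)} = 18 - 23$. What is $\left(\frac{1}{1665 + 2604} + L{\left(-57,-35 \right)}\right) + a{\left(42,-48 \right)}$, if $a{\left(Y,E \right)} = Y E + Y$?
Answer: $- \frac{8448350}{4269} \approx -1979.0$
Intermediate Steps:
$a{\left(Y,E \right)} = Y + E Y$ ($a{\left(Y,E \right)} = E Y + Y = Y + E Y$)
$L{\left(v,c \right)} = -5$
$\left(\frac{1}{1665 + 2604} + L{\left(-57,-35 \right)}\right) + a{\left(42,-48 \right)} = \left(\frac{1}{1665 + 2604} - 5\right) + 42 \left(1 - 48\right) = \left(\frac{1}{4269} - 5\right) + 42 \left(-47\right) = \left(\frac{1}{4269} - 5\right) - 1974 = - \frac{21344}{4269} - 1974 = - \frac{8448350}{4269}$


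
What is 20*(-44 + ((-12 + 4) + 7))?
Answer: -900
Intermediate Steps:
20*(-44 + ((-12 + 4) + 7)) = 20*(-44 + (-8 + 7)) = 20*(-44 - 1) = 20*(-45) = -900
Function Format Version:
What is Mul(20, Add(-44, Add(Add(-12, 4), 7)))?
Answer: -900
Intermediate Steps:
Mul(20, Add(-44, Add(Add(-12, 4), 7))) = Mul(20, Add(-44, Add(-8, 7))) = Mul(20, Add(-44, -1)) = Mul(20, -45) = -900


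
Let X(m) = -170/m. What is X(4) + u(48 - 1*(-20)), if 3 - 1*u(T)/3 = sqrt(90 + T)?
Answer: -67/2 - 3*sqrt(158) ≈ -71.209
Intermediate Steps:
u(T) = 9 - 3*sqrt(90 + T)
X(4) + u(48 - 1*(-20)) = -170/4 + (9 - 3*sqrt(90 + (48 - 1*(-20)))) = -170*1/4 + (9 - 3*sqrt(90 + (48 + 20))) = -85/2 + (9 - 3*sqrt(90 + 68)) = -85/2 + (9 - 3*sqrt(158)) = -67/2 - 3*sqrt(158)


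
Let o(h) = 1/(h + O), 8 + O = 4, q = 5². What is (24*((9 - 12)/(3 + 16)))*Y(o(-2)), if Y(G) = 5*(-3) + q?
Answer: -720/19 ≈ -37.895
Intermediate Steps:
q = 25
O = -4 (O = -8 + 4 = -4)
o(h) = 1/(-4 + h) (o(h) = 1/(h - 4) = 1/(-4 + h))
Y(G) = 10 (Y(G) = 5*(-3) + 25 = -15 + 25 = 10)
(24*((9 - 12)/(3 + 16)))*Y(o(-2)) = (24*((9 - 12)/(3 + 16)))*10 = (24*(-3/19))*10 = -72/19*10 = -720/19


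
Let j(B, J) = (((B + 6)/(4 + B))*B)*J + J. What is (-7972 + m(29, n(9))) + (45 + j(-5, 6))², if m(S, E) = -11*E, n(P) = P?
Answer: -1510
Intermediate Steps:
j(B, J) = J + B*J*(6 + B)/(4 + B) (j(B, J) = (((6 + B)/(4 + B))*B)*J + J = (B*(6 + B)/(4 + B))*J + J = B*J*(6 + B)/(4 + B) + J = J + B*J*(6 + B)/(4 + B))
(-7972 + m(29, n(9))) + (45 + j(-5, 6))² = (-7972 - 11*9) + (45 + 6*(4 + (-5)² + 7*(-5))/(4 - 5))² = (-7972 - 99) + (45 + 6*(4 + 25 - 35)/(-1))² = -8071 + (45 + 6*(-1)*(-6))² = -8071 + (45 + 36)² = -8071 + 81² = -8071 + 6561 = -1510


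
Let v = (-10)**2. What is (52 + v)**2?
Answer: 23104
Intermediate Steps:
v = 100
(52 + v)**2 = (52 + 100)**2 = 152**2 = 23104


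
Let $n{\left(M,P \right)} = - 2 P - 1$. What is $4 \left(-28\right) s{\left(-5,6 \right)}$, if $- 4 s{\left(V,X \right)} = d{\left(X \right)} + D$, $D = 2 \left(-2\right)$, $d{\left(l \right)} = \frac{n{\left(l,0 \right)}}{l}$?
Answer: $- \frac{350}{3} \approx -116.67$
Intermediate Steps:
$n{\left(M,P \right)} = -1 - 2 P$
$d{\left(l \right)} = - \frac{1}{l}$ ($d{\left(l \right)} = \frac{-1 - 0}{l} = \frac{-1 + 0}{l} = - \frac{1}{l}$)
$D = -4$
$s{\left(V,X \right)} = 1 + \frac{1}{4 X}$ ($s{\left(V,X \right)} = - \frac{- \frac{1}{X} - 4}{4} = - \frac{-4 - \frac{1}{X}}{4} = 1 + \frac{1}{4 X}$)
$4 \left(-28\right) s{\left(-5,6 \right)} = 4 \left(-28\right) \frac{\frac{1}{4} + 6}{6} = - 112 \cdot \frac{1}{6} \cdot \frac{25}{4} = \left(-112\right) \frac{25}{24} = - \frac{350}{3}$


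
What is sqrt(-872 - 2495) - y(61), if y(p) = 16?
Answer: -16 + I*sqrt(3367) ≈ -16.0 + 58.026*I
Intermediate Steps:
sqrt(-872 - 2495) - y(61) = sqrt(-872 - 2495) - 1*16 = sqrt(-3367) - 16 = I*sqrt(3367) - 16 = -16 + I*sqrt(3367)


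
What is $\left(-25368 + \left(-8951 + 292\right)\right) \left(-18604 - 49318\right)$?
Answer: $2311181894$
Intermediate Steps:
$\left(-25368 + \left(-8951 + 292\right)\right) \left(-18604 - 49318\right) = \left(-25368 - 8659\right) \left(-67922\right) = \left(-34027\right) \left(-67922\right) = 2311181894$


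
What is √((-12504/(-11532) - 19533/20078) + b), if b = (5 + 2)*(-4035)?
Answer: I*√10942187520154466/622418 ≈ 168.06*I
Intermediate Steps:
b = -28245 (b = 7*(-4035) = -28245)
√((-12504/(-11532) - 19533/20078) + b) = √((-12504/(-11532) - 19533/20078) - 28245) = √((-12504*(-1/11532) - 19533*1/20078) - 28245) = √((1042/961 - 19533/20078) - 28245) = √(2150063/19294958 - 28245) = √(-544983938647/19294958) = I*√10942187520154466/622418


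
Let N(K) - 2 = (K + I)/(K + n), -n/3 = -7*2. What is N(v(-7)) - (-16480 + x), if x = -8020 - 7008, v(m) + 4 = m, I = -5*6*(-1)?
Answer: 976829/31 ≈ 31511.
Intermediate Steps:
I = 30 (I = -30*(-1) = 30)
n = 42 (n = -(-21)*2 = -3*(-14) = 42)
v(m) = -4 + m
x = -15028
N(K) = 2 + (30 + K)/(42 + K) (N(K) = 2 + (K + 30)/(K + 42) = 2 + (30 + K)/(42 + K))
N(v(-7)) - (-16480 + x) = 3*(38 + (-4 - 7))/(42 + (-4 - 7)) - (-16480 - 15028) = 3*(38 - 11)/(42 - 11) - 1*(-31508) = 3*27/31 + 31508 = 3*(1/31)*27 + 31508 = 81/31 + 31508 = 976829/31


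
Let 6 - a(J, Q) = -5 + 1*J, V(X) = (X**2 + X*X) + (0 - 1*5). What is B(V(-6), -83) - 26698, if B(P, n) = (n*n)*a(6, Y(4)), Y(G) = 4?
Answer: 7747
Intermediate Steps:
V(X) = -5 + 2*X**2 (V(X) = (X**2 + X**2) + (0 - 5) = 2*X**2 - 5 = -5 + 2*X**2)
a(J, Q) = 11 - J (a(J, Q) = 6 - (-5 + 1*J) = 6 - (-5 + J) = 6 + (5 - J) = 11 - J)
B(P, n) = 5*n**2 (B(P, n) = (n*n)*(11 - 1*6) = n**2*(11 - 6) = n**2*5 = 5*n**2)
B(V(-6), -83) - 26698 = 5*(-83)**2 - 26698 = 5*6889 - 26698 = 34445 - 26698 = 7747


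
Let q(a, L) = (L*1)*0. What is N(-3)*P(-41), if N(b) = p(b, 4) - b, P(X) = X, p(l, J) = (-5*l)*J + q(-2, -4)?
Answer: -2583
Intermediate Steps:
q(a, L) = 0 (q(a, L) = L*0 = 0)
p(l, J) = -5*J*l (p(l, J) = (-5*l)*J + 0 = -5*J*l + 0 = -5*J*l)
N(b) = -21*b (N(b) = -5*4*b - b = -20*b - b = -21*b)
N(-3)*P(-41) = -21*(-3)*(-41) = 63*(-41) = -2583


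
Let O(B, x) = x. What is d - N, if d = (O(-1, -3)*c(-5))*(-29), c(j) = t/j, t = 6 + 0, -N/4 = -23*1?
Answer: -982/5 ≈ -196.40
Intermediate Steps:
N = 92 (N = -(-92) = -4*(-23) = 92)
t = 6
c(j) = 6/j
d = -522/5 (d = -18/(-5)*(-29) = -18*(-1)/5*(-29) = -3*(-6/5)*(-29) = (18/5)*(-29) = -522/5 ≈ -104.40)
d - N = -522/5 - 1*92 = -522/5 - 92 = -982/5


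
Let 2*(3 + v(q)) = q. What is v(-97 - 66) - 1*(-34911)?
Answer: 69653/2 ≈ 34827.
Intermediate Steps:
v(q) = -3 + q/2
v(-97 - 66) - 1*(-34911) = (-3 + (-97 - 66)/2) - 1*(-34911) = (-3 + (½)*(-163)) + 34911 = (-3 - 163/2) + 34911 = -169/2 + 34911 = 69653/2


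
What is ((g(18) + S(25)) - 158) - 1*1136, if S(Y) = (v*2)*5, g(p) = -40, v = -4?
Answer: -1374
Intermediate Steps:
S(Y) = -40 (S(Y) = -4*2*5 = -8*5 = -40)
((g(18) + S(25)) - 158) - 1*1136 = ((-40 - 40) - 158) - 1*1136 = (-80 - 158) - 1136 = -238 - 1136 = -1374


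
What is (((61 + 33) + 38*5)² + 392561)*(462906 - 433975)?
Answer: 13690641027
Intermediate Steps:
(((61 + 33) + 38*5)² + 392561)*(462906 - 433975) = ((94 + 190)² + 392561)*28931 = (284² + 392561)*28931 = (80656 + 392561)*28931 = 473217*28931 = 13690641027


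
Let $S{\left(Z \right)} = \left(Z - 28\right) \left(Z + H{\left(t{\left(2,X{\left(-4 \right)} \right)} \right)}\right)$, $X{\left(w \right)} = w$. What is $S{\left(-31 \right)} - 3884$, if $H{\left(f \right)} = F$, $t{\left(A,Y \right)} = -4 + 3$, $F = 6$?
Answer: $-2409$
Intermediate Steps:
$t{\left(A,Y \right)} = -1$
$H{\left(f \right)} = 6$
$S{\left(Z \right)} = \left(-28 + Z\right) \left(6 + Z\right)$ ($S{\left(Z \right)} = \left(Z - 28\right) \left(Z + 6\right) = \left(-28 + Z\right) \left(6 + Z\right)$)
$S{\left(-31 \right)} - 3884 = \left(-168 + \left(-31\right)^{2} - -682\right) - 3884 = \left(-168 + 961 + 682\right) - 3884 = 1475 - 3884 = -2409$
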